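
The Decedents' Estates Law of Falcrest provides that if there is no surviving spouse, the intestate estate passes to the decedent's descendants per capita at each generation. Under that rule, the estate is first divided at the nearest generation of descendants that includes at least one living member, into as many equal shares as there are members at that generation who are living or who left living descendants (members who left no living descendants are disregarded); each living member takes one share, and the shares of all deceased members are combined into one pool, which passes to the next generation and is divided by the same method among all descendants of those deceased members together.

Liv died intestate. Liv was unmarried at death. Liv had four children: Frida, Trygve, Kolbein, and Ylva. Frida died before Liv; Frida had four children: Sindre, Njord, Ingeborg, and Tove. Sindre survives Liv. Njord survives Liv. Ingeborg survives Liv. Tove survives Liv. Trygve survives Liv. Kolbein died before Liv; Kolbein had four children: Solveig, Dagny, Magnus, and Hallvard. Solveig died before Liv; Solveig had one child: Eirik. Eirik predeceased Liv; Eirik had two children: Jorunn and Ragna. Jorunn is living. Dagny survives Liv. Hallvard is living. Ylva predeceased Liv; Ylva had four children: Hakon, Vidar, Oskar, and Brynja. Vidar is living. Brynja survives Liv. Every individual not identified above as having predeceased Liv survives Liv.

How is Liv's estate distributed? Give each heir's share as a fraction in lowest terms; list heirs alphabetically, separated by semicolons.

There is no surviving spouse, so the entire estate passes to Liv's descendants per capita at each generation.
At generation 1 (Frida, Trygve, Kolbein, Ylva) there are 4 shares of (1)/4 = 1/4 each.
Living: Trygve — each takes 1/4.
Deceased: Frida, Kolbein, and Ylva. Their combined 3/4 is pooled and carried to generation 2.
At generation 2 (Sindre, Njord, Ingeborg, Tove, Solveig, Dagny, Magnus, Hallvard, Hakon, Vidar, Oskar, Brynja) there are 12 shares of (3/4)/12 = 1/16 each.
Living: Sindre, Njord, Ingeborg, Tove, Dagny, Magnus, Hallvard, Hakon, Vidar, Oskar, and Brynja — each takes 1/16.
Deceased: Solveig. That 1/16 share is carried to generation 3.
At generation 3 (Eirik) there are 1 shares of (1/16)/1 = 1/16 each.
Deceased: Eirik. That 1/16 share is carried to generation 4.
At generation 4 (Jorunn, Ragna) there are 2 shares of (1/16)/2 = 1/32 each.
Living: Jorunn and Ragna — each takes 1/32.

Brynja 1/16; Dagny 1/16; Hakon 1/16; Hallvard 1/16; Ingeborg 1/16; Jorunn 1/32; Magnus 1/16; Njord 1/16; Oskar 1/16; Ragna 1/32; Sindre 1/16; Tove 1/16; Trygve 1/4; Vidar 1/16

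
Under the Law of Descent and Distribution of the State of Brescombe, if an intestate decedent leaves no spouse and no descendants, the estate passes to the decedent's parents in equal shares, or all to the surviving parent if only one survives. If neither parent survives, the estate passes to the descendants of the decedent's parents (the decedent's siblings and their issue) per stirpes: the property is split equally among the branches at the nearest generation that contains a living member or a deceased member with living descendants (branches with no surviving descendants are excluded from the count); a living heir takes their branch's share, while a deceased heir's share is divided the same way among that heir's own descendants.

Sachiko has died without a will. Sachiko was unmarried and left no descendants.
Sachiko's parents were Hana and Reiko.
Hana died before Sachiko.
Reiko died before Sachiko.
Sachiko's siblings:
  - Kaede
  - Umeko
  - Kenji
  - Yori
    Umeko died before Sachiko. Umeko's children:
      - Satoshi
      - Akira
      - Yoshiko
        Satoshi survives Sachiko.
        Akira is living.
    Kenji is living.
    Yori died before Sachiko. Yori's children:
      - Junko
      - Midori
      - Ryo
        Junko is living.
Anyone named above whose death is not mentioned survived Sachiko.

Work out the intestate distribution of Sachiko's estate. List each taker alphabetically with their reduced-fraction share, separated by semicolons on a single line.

Neither parent survives and there are no descendants, so the estate passes to Sachiko's siblings and their issue per stirpes.
The estate is divided into 4 equal shares of 1/4 among Kaede, Umeko, Kenji, Yori.
Kaede is living and takes 1/4.
Umeko predeceased; the 1/4 allotted to Umeko's branch passes to Umeko's issue by representation.
The 1/4 is divided into 3 equal shares of 1/12 among Satoshi, Akira, Yoshiko.
Satoshi is living and takes 1/12.
Akira is living and takes 1/12.
Yoshiko is living and takes 1/12.
Kenji is living and takes 1/4.
Yori predeceased; the 1/4 allotted to Yori's branch passes to Yori's issue by representation.
The 1/4 is divided into 3 equal shares of 1/12 among Junko, Midori, Ryo.
Junko is living and takes 1/12.
Midori is living and takes 1/12.
Ryo is living and takes 1/12.

Akira 1/12; Junko 1/12; Kaede 1/4; Kenji 1/4; Midori 1/12; Ryo 1/12; Satoshi 1/12; Yoshiko 1/12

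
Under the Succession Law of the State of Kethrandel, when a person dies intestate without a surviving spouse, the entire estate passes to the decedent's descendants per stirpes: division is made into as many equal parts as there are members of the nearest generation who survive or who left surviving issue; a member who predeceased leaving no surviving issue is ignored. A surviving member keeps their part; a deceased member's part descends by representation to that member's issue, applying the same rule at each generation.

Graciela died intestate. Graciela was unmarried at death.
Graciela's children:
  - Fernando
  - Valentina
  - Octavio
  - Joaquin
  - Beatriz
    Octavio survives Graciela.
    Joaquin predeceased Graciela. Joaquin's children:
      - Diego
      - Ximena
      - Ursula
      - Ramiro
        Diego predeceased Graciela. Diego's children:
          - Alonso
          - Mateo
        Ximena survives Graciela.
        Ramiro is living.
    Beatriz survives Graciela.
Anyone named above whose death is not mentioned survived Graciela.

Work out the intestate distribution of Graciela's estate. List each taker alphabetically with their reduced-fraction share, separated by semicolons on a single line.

There is no surviving spouse, so the entire estate passes to Graciela's descendants per stirpes.
The estate is divided into 5 equal shares of 1/5 among Fernando, Valentina, Octavio, Joaquin, Beatriz.
Fernando is living and takes 1/5.
Valentina is living and takes 1/5.
Octavio is living and takes 1/5.
Joaquin predeceased; the 1/5 allotted to Joaquin's branch passes to Joaquin's issue by representation.
The 1/5 is divided into 4 equal shares of 1/20 among Diego, Ximena, Ursula, Ramiro.
Diego predeceased; the 1/20 allotted to Diego's branch passes to Diego's issue by representation.
The 1/20 is divided into 2 equal shares of 1/40 among Alonso, Mateo.
Alonso is living and takes 1/40.
Mateo is living and takes 1/40.
Ximena is living and takes 1/20.
Ursula is living and takes 1/20.
Ramiro is living and takes 1/20.
Beatriz is living and takes 1/5.

Alonso 1/40; Beatriz 1/5; Fernando 1/5; Mateo 1/40; Octavio 1/5; Ramiro 1/20; Ursula 1/20; Valentina 1/5; Ximena 1/20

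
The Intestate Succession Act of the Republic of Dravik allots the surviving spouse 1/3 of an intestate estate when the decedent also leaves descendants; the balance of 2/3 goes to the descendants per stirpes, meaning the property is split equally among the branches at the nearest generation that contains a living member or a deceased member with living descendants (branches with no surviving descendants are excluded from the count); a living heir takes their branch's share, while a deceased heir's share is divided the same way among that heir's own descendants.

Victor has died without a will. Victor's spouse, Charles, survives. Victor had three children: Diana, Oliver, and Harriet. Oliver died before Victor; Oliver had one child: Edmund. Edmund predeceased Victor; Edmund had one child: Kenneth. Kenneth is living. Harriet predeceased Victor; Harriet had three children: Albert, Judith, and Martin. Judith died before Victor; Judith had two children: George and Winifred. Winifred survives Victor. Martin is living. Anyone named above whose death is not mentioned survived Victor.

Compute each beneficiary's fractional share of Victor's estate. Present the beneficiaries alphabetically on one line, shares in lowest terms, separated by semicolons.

Albert 2/27; Charles 1/3; Diana 2/9; George 1/27; Kenneth 2/9; Martin 2/27; Winifred 1/27

Charles, as surviving spouse, takes 1/3.
The remaining 2/3 passes to Victor's descendants per stirpes.
The 2/3 is divided into 3 equal shares of 2/9 among Diana, Oliver, Harriet.
Diana is living and takes 2/9.
Oliver predeceased; the 2/9 allotted to Oliver's branch passes to Oliver's issue by representation.
Edmund's line is the sole branch at this level, so the full 2/9 passes to Edmund's issue by representation.
Kenneth is the sole taker at this level and receives the full 2/9.
Harriet predeceased; the 2/9 allotted to Harriet's branch passes to Harriet's issue by representation.
The 2/9 is divided into 3 equal shares of 2/27 among Albert, Judith, Martin.
Albert is living and takes 2/27.
Judith predeceased; the 2/27 allotted to Judith's branch passes to Judith's issue by representation.
The 2/27 is divided into 2 equal shares of 1/27 among George, Winifred.
George is living and takes 1/27.
Winifred is living and takes 1/27.
Martin is living and takes 2/27.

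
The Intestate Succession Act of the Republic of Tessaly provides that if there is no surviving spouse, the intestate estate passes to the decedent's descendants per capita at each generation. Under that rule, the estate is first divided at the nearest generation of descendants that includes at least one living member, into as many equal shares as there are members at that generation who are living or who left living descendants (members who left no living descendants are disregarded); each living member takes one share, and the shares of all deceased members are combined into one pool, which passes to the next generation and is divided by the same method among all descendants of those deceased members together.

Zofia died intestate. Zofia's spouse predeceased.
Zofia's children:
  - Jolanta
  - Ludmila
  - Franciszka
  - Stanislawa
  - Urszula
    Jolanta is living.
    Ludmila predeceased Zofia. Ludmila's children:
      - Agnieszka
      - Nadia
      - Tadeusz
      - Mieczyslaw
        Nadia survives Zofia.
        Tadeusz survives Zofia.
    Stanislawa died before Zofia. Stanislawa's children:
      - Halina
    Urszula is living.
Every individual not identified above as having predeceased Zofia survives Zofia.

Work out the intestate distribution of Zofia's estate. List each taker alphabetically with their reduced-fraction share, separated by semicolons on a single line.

Agnieszka 2/25; Franciszka 1/5; Halina 2/25; Jolanta 1/5; Mieczyslaw 2/25; Nadia 2/25; Tadeusz 2/25; Urszula 1/5

There is no surviving spouse, so the entire estate passes to Zofia's descendants per capita at each generation.
At generation 1 (Jolanta, Ludmila, Franciszka, Stanislawa, Urszula) there are 5 shares of (1)/5 = 1/5 each.
Living: Jolanta, Franciszka, and Urszula — each takes 1/5.
Deceased: Ludmila and Stanislawa. Their combined 2/5 is pooled and carried to generation 2.
At generation 2 (Agnieszka, Nadia, Tadeusz, Mieczyslaw, Halina) there are 5 shares of (2/5)/5 = 2/25 each.
Living: Agnieszka, Nadia, Tadeusz, Mieczyslaw, and Halina — each takes 2/25.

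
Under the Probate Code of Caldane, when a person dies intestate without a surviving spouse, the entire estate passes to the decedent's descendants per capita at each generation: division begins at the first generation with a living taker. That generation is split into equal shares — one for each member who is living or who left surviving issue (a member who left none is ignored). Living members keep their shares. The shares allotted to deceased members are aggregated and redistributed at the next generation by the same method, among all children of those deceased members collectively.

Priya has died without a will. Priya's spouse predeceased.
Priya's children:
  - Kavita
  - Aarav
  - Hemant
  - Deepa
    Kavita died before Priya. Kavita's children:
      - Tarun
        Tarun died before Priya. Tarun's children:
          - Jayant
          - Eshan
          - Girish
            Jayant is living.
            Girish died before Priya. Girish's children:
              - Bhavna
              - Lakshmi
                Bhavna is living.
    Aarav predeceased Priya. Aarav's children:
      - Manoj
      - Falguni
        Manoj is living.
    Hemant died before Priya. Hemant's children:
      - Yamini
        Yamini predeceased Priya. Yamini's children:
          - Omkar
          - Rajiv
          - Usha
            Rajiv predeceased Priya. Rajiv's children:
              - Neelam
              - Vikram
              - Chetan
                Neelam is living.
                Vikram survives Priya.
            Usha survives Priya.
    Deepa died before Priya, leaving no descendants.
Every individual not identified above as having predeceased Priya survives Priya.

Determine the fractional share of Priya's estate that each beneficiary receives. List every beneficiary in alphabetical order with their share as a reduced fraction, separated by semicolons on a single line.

There is no surviving spouse, so the entire estate passes to Priya's descendants per capita at each generation.
No one at generation 1 (Kavita, Aarav, Hemant) is living; moving to the next generation.
At generation 2 (Tarun, Manoj, Falguni, Yamini) there are 4 shares of (1)/4 = 1/4 each.
Living: Manoj and Falguni — each takes 1/4.
Deceased: Tarun and Yamini. Their combined 1/2 is pooled and carried to generation 3.
At generation 3 (Jayant, Eshan, Girish, Omkar, Rajiv, Usha) there are 6 shares of (1/2)/6 = 1/12 each.
Living: Jayant, Eshan, Omkar, and Usha — each takes 1/12.
Deceased: Girish and Rajiv. Their combined 1/6 is pooled and carried to generation 4.
At generation 4 (Bhavna, Lakshmi, Neelam, Vikram, Chetan) there are 5 shares of (1/6)/5 = 1/30 each.
Living: Bhavna, Lakshmi, Neelam, Vikram, and Chetan — each takes 1/30.

Bhavna 1/30; Chetan 1/30; Eshan 1/12; Falguni 1/4; Jayant 1/12; Lakshmi 1/30; Manoj 1/4; Neelam 1/30; Omkar 1/12; Usha 1/12; Vikram 1/30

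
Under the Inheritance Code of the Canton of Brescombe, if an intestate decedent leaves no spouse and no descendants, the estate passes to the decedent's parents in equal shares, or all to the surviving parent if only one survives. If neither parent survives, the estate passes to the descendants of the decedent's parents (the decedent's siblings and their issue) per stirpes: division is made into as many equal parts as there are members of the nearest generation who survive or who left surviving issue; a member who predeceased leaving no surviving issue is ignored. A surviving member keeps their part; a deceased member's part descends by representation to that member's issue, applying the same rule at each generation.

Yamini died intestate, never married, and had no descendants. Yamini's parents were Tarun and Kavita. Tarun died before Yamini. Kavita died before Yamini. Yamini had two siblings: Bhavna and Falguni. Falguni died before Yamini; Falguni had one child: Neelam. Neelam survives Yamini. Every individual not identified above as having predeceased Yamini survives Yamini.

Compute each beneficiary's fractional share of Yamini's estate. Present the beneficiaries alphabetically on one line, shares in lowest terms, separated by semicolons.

Neither parent survives and there are no descendants, so the estate passes to Yamini's siblings and their issue per stirpes.
The estate is divided into 2 equal shares of 1/2 among Bhavna, Falguni.
Bhavna is living and takes 1/2.
Falguni predeceased; the 1/2 allotted to Falguni's branch passes to Falguni's issue by representation.
Neelam is the sole taker at this level and receives the full 1/2.

Bhavna 1/2; Neelam 1/2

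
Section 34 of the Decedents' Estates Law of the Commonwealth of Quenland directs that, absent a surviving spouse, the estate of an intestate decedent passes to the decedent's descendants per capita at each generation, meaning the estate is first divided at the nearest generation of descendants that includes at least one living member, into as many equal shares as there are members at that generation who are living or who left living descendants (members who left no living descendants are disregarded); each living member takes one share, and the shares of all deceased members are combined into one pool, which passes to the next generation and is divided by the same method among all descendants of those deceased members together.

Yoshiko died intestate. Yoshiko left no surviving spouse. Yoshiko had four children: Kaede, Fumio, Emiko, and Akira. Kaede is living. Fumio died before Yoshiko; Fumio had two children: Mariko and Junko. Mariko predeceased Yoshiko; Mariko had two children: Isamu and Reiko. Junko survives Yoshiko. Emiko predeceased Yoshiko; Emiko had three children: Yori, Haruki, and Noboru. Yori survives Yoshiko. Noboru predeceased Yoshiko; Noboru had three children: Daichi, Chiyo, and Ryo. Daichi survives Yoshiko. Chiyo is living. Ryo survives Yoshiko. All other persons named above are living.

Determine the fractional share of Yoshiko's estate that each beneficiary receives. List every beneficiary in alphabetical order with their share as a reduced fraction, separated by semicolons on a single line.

There is no surviving spouse, so the entire estate passes to Yoshiko's descendants per capita at each generation.
At generation 1 (Kaede, Fumio, Emiko, Akira) there are 4 shares of (1)/4 = 1/4 each.
Living: Kaede and Akira — each takes 1/4.
Deceased: Fumio and Emiko. Their combined 1/2 is pooled and carried to generation 2.
At generation 2 (Mariko, Junko, Yori, Haruki, Noboru) there are 5 shares of (1/2)/5 = 1/10 each.
Living: Junko, Yori, and Haruki — each takes 1/10.
Deceased: Mariko and Noboru. Their combined 1/5 is pooled and carried to generation 3.
At generation 3 (Isamu, Reiko, Daichi, Chiyo, Ryo) there are 5 shares of (1/5)/5 = 1/25 each.
Living: Isamu, Reiko, Daichi, Chiyo, and Ryo — each takes 1/25.

Akira 1/4; Chiyo 1/25; Daichi 1/25; Haruki 1/10; Isamu 1/25; Junko 1/10; Kaede 1/4; Reiko 1/25; Ryo 1/25; Yori 1/10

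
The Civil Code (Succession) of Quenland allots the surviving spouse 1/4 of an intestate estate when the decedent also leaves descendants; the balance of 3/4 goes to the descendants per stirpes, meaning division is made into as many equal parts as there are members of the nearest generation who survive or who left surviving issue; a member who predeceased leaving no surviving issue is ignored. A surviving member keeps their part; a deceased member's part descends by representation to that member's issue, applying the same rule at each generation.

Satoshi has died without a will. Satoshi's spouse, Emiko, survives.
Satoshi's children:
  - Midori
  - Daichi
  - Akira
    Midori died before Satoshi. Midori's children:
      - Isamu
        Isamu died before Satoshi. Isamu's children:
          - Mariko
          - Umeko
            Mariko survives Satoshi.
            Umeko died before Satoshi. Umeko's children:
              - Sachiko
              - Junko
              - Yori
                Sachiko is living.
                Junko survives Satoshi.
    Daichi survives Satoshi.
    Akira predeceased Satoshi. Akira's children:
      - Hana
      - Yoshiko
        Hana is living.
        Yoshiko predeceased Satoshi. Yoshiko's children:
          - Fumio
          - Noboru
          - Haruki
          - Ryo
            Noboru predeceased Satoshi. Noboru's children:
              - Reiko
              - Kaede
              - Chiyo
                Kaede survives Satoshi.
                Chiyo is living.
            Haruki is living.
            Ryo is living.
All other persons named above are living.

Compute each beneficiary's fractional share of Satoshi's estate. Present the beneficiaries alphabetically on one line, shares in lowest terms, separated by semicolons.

Emiko, as surviving spouse, takes 1/4.
The remaining 3/4 passes to Satoshi's descendants per stirpes.
The 3/4 is divided into 3 equal shares of 1/4 among Midori, Daichi, Akira.
Midori predeceased; the 1/4 allotted to Midori's branch passes to Midori's issue by representation.
Isamu's line is the sole branch at this level, so the full 1/4 passes to Isamu's issue by representation.
The 1/4 is divided into 2 equal shares of 1/8 among Mariko, Umeko.
Mariko is living and takes 1/8.
Umeko predeceased; the 1/8 allotted to Umeko's branch passes to Umeko's issue by representation.
The 1/8 is divided into 3 equal shares of 1/24 among Sachiko, Junko, Yori.
Sachiko is living and takes 1/24.
Junko is living and takes 1/24.
Yori is living and takes 1/24.
Daichi is living and takes 1/4.
Akira predeceased; the 1/4 allotted to Akira's branch passes to Akira's issue by representation.
The 1/4 is divided into 2 equal shares of 1/8 among Hana, Yoshiko.
Hana is living and takes 1/8.
Yoshiko predeceased; the 1/8 allotted to Yoshiko's branch passes to Yoshiko's issue by representation.
The 1/8 is divided into 4 equal shares of 1/32 among Fumio, Noboru, Haruki, Ryo.
Fumio is living and takes 1/32.
Noboru predeceased; the 1/32 allotted to Noboru's branch passes to Noboru's issue by representation.
The 1/32 is divided into 3 equal shares of 1/96 among Reiko, Kaede, Chiyo.
Reiko is living and takes 1/96.
Kaede is living and takes 1/96.
Chiyo is living and takes 1/96.
Haruki is living and takes 1/32.
Ryo is living and takes 1/32.

Chiyo 1/96; Daichi 1/4; Emiko 1/4; Fumio 1/32; Hana 1/8; Haruki 1/32; Junko 1/24; Kaede 1/96; Mariko 1/8; Reiko 1/96; Ryo 1/32; Sachiko 1/24; Yori 1/24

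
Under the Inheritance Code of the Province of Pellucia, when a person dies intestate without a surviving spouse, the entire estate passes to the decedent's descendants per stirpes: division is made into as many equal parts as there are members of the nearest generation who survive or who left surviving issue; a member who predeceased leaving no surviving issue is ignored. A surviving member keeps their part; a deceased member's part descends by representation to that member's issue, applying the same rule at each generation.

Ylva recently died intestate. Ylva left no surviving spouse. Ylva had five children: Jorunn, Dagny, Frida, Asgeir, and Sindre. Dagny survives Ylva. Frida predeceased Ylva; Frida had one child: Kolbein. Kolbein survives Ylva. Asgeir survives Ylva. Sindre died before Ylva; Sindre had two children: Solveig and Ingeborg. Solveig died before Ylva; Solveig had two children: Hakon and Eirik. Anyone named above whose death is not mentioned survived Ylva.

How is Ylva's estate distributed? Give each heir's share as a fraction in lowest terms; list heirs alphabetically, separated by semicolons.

Asgeir 1/5; Dagny 1/5; Eirik 1/20; Hakon 1/20; Ingeborg 1/10; Jorunn 1/5; Kolbein 1/5

There is no surviving spouse, so the entire estate passes to Ylva's descendants per stirpes.
The estate is divided into 5 equal shares of 1/5 among Jorunn, Dagny, Frida, Asgeir, Sindre.
Jorunn is living and takes 1/5.
Dagny is living and takes 1/5.
Frida predeceased; the 1/5 allotted to Frida's branch passes to Frida's issue by representation.
Kolbein is the sole taker at this level and receives the full 1/5.
Asgeir is living and takes 1/5.
Sindre predeceased; the 1/5 allotted to Sindre's branch passes to Sindre's issue by representation.
The 1/5 is divided into 2 equal shares of 1/10 among Solveig, Ingeborg.
Solveig predeceased; the 1/10 allotted to Solveig's branch passes to Solveig's issue by representation.
The 1/10 is divided into 2 equal shares of 1/20 among Hakon, Eirik.
Hakon is living and takes 1/20.
Eirik is living and takes 1/20.
Ingeborg is living and takes 1/10.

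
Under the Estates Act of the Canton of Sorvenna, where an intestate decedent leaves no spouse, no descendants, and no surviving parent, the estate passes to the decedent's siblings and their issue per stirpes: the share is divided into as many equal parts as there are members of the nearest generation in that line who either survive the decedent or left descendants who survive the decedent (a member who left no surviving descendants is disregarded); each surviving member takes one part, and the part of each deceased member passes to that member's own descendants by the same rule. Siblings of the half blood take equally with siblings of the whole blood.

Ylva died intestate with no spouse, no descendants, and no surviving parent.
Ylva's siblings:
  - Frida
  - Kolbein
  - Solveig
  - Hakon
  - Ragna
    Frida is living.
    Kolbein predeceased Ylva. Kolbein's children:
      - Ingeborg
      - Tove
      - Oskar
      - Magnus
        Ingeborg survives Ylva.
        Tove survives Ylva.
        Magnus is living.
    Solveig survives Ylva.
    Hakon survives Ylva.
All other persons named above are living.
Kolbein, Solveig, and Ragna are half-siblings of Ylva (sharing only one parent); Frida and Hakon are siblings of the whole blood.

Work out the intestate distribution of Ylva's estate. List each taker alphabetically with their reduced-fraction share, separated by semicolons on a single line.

No spouse, descendants, or parent survives, so the estate passes to Ylva's siblings per stirpes.
Half-blood and whole-blood siblings take equally under the stated rule.
The estate is divided into 5 equal shares of 1/5 among Frida, Kolbein, Solveig, Hakon, Ragna.
Frida is living and takes 1/5.
Kolbein predeceased; the 1/5 allotted to Kolbein's branch passes to Kolbein's issue by representation.
The 1/5 is divided into 4 equal shares of 1/20 among Ingeborg, Tove, Oskar, Magnus.
Ingeborg is living and takes 1/20.
Tove is living and takes 1/20.
Oskar is living and takes 1/20.
Magnus is living and takes 1/20.
Solveig is living and takes 1/5.
Hakon is living and takes 1/5.
Ragna is living and takes 1/5.

Frida 1/5; Hakon 1/5; Ingeborg 1/20; Magnus 1/20; Oskar 1/20; Ragna 1/5; Solveig 1/5; Tove 1/20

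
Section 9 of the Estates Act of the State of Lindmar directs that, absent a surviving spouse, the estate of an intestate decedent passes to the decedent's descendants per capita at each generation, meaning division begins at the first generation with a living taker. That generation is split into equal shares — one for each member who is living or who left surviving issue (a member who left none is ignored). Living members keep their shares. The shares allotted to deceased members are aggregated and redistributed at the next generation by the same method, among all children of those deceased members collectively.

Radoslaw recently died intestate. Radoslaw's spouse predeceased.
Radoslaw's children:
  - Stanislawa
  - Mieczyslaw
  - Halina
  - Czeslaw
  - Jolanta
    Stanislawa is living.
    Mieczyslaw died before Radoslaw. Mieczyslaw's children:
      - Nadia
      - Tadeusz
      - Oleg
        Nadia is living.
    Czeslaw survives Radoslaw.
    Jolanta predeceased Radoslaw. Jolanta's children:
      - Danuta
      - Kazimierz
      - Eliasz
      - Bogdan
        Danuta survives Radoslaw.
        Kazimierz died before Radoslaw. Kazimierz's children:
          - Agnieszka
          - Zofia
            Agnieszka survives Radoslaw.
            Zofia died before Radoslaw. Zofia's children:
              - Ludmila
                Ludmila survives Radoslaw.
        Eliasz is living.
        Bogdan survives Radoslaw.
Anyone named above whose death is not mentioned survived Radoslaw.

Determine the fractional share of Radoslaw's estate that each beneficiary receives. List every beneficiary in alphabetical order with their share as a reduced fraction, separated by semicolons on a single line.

There is no surviving spouse, so the entire estate passes to Radoslaw's descendants per capita at each generation.
At generation 1 (Stanislawa, Mieczyslaw, Halina, Czeslaw, Jolanta) there are 5 shares of (1)/5 = 1/5 each.
Living: Stanislawa, Halina, and Czeslaw — each takes 1/5.
Deceased: Mieczyslaw and Jolanta. Their combined 2/5 is pooled and carried to generation 2.
At generation 2 (Nadia, Tadeusz, Oleg, Danuta, Kazimierz, Eliasz, Bogdan) there are 7 shares of (2/5)/7 = 2/35 each.
Living: Nadia, Tadeusz, Oleg, Danuta, Eliasz, and Bogdan — each takes 2/35.
Deceased: Kazimierz. That 2/35 share is carried to generation 3.
At generation 3 (Agnieszka, Zofia) there are 2 shares of (2/35)/2 = 1/35 each.
Living: Agnieszka — each takes 1/35.
Deceased: Zofia. That 1/35 share is carried to generation 4.
At generation 4 (Ludmila) there are 1 shares of (1/35)/1 = 1/35 each.
Living: Ludmila — each takes 1/35.

Agnieszka 1/35; Bogdan 2/35; Czeslaw 1/5; Danuta 2/35; Eliasz 2/35; Halina 1/5; Ludmila 1/35; Nadia 2/35; Oleg 2/35; Stanislawa 1/5; Tadeusz 2/35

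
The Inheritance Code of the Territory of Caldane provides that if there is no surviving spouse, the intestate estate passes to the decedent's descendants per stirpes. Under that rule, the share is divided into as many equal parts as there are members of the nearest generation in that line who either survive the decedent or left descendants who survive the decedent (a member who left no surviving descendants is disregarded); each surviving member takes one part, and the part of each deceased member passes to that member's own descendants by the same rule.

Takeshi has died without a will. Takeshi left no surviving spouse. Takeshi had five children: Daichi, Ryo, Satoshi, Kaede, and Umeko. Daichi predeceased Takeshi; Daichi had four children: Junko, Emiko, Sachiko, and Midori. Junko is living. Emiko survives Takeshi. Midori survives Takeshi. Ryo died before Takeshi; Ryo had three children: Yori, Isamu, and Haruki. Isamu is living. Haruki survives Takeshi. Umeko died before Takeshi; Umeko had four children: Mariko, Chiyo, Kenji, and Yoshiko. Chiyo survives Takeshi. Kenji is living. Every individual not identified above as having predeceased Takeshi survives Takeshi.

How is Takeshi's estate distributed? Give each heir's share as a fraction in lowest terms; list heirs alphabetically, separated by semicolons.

Chiyo 1/20; Emiko 1/20; Haruki 1/15; Isamu 1/15; Junko 1/20; Kaede 1/5; Kenji 1/20; Mariko 1/20; Midori 1/20; Sachiko 1/20; Satoshi 1/5; Yori 1/15; Yoshiko 1/20

There is no surviving spouse, so the entire estate passes to Takeshi's descendants per stirpes.
The estate is divided into 5 equal shares of 1/5 among Daichi, Ryo, Satoshi, Kaede, Umeko.
Daichi predeceased; the 1/5 allotted to Daichi's branch passes to Daichi's issue by representation.
The 1/5 is divided into 4 equal shares of 1/20 among Junko, Emiko, Sachiko, Midori.
Junko is living and takes 1/20.
Emiko is living and takes 1/20.
Sachiko is living and takes 1/20.
Midori is living and takes 1/20.
Ryo predeceased; the 1/5 allotted to Ryo's branch passes to Ryo's issue by representation.
The 1/5 is divided into 3 equal shares of 1/15 among Yori, Isamu, Haruki.
Yori is living and takes 1/15.
Isamu is living and takes 1/15.
Haruki is living and takes 1/15.
Satoshi is living and takes 1/5.
Kaede is living and takes 1/5.
Umeko predeceased; the 1/5 allotted to Umeko's branch passes to Umeko's issue by representation.
The 1/5 is divided into 4 equal shares of 1/20 among Mariko, Chiyo, Kenji, Yoshiko.
Mariko is living and takes 1/20.
Chiyo is living and takes 1/20.
Kenji is living and takes 1/20.
Yoshiko is living and takes 1/20.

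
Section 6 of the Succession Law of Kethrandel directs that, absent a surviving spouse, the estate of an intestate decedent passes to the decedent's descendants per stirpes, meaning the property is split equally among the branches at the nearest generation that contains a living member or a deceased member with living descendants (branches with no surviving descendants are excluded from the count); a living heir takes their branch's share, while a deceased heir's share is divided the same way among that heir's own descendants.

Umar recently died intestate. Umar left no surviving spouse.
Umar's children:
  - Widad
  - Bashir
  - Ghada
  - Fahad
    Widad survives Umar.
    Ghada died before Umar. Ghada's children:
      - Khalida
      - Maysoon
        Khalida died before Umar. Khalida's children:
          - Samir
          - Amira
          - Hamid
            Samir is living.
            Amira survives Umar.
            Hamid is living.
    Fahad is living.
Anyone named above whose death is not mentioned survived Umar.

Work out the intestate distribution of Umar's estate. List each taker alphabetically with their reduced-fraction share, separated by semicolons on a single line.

Amira 1/24; Bashir 1/4; Fahad 1/4; Hamid 1/24; Maysoon 1/8; Samir 1/24; Widad 1/4

There is no surviving spouse, so the entire estate passes to Umar's descendants per stirpes.
The estate is divided into 4 equal shares of 1/4 among Widad, Bashir, Ghada, Fahad.
Widad is living and takes 1/4.
Bashir is living and takes 1/4.
Ghada predeceased; the 1/4 allotted to Ghada's branch passes to Ghada's issue by representation.
The 1/4 is divided into 2 equal shares of 1/8 among Khalida, Maysoon.
Khalida predeceased; the 1/8 allotted to Khalida's branch passes to Khalida's issue by representation.
The 1/8 is divided into 3 equal shares of 1/24 among Samir, Amira, Hamid.
Samir is living and takes 1/24.
Amira is living and takes 1/24.
Hamid is living and takes 1/24.
Maysoon is living and takes 1/8.
Fahad is living and takes 1/4.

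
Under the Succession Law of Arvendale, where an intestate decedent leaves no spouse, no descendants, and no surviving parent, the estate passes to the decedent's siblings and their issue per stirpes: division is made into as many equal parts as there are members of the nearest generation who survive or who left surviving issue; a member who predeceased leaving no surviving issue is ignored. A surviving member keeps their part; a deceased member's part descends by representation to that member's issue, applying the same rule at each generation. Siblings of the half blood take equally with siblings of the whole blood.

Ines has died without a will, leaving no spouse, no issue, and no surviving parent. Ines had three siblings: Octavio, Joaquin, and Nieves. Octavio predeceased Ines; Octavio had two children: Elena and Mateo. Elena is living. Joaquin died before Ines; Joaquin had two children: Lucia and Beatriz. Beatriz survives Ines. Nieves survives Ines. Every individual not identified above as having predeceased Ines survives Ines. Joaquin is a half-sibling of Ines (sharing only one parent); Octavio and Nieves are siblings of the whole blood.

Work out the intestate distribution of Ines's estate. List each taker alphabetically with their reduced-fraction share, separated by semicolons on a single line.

Beatriz 1/6; Elena 1/6; Lucia 1/6; Mateo 1/6; Nieves 1/3

No spouse, descendants, or parent survives, so the estate passes to Ines's siblings per stirpes.
Half-blood and whole-blood siblings take equally under the stated rule.
The estate is divided into 3 equal shares of 1/3 among Octavio, Joaquin, Nieves.
Octavio predeceased; the 1/3 allotted to Octavio's branch passes to Octavio's issue by representation.
The 1/3 is divided into 2 equal shares of 1/6 among Elena, Mateo.
Elena is living and takes 1/6.
Mateo is living and takes 1/6.
Joaquin predeceased; the 1/3 allotted to Joaquin's branch passes to Joaquin's issue by representation.
The 1/3 is divided into 2 equal shares of 1/6 among Lucia, Beatriz.
Lucia is living and takes 1/6.
Beatriz is living and takes 1/6.
Nieves is living and takes 1/3.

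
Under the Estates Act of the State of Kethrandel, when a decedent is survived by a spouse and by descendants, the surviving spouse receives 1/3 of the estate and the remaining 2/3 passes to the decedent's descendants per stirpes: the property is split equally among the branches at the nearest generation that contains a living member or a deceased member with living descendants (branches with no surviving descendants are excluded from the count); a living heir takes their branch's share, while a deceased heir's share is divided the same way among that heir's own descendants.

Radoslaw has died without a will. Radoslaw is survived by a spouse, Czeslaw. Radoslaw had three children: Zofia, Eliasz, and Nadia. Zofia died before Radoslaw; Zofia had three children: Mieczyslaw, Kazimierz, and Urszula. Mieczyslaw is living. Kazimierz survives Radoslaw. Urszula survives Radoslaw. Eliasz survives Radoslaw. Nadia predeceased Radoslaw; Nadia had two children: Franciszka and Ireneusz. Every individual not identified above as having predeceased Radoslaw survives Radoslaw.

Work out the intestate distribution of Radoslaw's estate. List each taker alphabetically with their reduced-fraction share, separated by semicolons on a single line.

Czeslaw, as surviving spouse, takes 1/3.
The remaining 2/3 passes to Radoslaw's descendants per stirpes.
The 2/3 is divided into 3 equal shares of 2/9 among Zofia, Eliasz, Nadia.
Zofia predeceased; the 2/9 allotted to Zofia's branch passes to Zofia's issue by representation.
The 2/9 is divided into 3 equal shares of 2/27 among Mieczyslaw, Kazimierz, Urszula.
Mieczyslaw is living and takes 2/27.
Kazimierz is living and takes 2/27.
Urszula is living and takes 2/27.
Eliasz is living and takes 2/9.
Nadia predeceased; the 2/9 allotted to Nadia's branch passes to Nadia's issue by representation.
The 2/9 is divided into 2 equal shares of 1/9 among Franciszka, Ireneusz.
Franciszka is living and takes 1/9.
Ireneusz is living and takes 1/9.

Czeslaw 1/3; Eliasz 2/9; Franciszka 1/9; Ireneusz 1/9; Kazimierz 2/27; Mieczyslaw 2/27; Urszula 2/27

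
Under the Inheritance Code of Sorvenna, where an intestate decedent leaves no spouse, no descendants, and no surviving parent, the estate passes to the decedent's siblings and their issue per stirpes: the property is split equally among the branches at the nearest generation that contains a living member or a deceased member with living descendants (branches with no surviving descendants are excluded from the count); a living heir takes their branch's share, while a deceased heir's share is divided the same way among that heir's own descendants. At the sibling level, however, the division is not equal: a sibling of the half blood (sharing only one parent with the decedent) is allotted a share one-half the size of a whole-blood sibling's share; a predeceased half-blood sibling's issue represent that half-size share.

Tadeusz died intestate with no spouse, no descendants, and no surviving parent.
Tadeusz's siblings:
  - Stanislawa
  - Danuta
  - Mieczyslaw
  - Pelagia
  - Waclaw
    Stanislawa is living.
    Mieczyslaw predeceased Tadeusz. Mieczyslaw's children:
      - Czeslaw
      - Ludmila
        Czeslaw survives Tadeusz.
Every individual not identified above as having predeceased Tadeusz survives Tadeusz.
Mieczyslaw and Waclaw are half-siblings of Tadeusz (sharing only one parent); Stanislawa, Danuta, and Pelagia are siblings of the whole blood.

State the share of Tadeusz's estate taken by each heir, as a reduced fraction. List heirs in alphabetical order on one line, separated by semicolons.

No spouse, descendants, or parent survives, so the estate passes to Tadeusz's siblings per stirpes.
Half-blood siblings count for one-half the weight of whole-blood siblings at the initial division.
Dividing 1 in proportion to weights (total weight 4): Stanislawa (weight 1) → 1/4; Danuta (weight 1) → 1/4; Mieczyslaw (weight 1/2) → 1/8; Pelagia (weight 1) → 1/4; Waclaw (weight 1/2) → 1/8.
Stanislawa is living and takes 1/4.
Danuta is living and takes 1/4.
Mieczyslaw predeceased; the 1/8 allotted to Mieczyslaw's branch passes to Mieczyslaw's issue by representation.
The 1/8 is divided into 2 equal shares of 1/16 among Czeslaw, Ludmila.
Czeslaw is living and takes 1/16.
Ludmila is living and takes 1/16.
Pelagia is living and takes 1/4.
Waclaw is living and takes 1/8.

Czeslaw 1/16; Danuta 1/4; Ludmila 1/16; Pelagia 1/4; Stanislawa 1/4; Waclaw 1/8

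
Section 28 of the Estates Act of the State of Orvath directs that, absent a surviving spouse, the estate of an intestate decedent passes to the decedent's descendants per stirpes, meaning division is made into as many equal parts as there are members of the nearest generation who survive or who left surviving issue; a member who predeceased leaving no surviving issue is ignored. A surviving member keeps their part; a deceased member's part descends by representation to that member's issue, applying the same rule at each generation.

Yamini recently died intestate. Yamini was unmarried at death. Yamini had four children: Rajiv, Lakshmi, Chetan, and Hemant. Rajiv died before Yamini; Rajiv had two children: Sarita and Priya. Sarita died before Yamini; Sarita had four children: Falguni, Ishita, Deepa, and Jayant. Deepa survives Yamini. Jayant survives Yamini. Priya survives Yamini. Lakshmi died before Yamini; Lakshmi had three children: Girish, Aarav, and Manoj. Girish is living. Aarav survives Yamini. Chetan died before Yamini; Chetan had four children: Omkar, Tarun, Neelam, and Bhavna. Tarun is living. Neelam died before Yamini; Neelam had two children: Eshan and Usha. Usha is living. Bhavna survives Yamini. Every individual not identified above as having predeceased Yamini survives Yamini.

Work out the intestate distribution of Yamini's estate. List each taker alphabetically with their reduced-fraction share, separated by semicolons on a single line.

Aarav 1/12; Bhavna 1/16; Deepa 1/32; Eshan 1/32; Falguni 1/32; Girish 1/12; Hemant 1/4; Ishita 1/32; Jayant 1/32; Manoj 1/12; Omkar 1/16; Priya 1/8; Tarun 1/16; Usha 1/32

There is no surviving spouse, so the entire estate passes to Yamini's descendants per stirpes.
The estate is divided into 4 equal shares of 1/4 among Rajiv, Lakshmi, Chetan, Hemant.
Rajiv predeceased; the 1/4 allotted to Rajiv's branch passes to Rajiv's issue by representation.
The 1/4 is divided into 2 equal shares of 1/8 among Sarita, Priya.
Sarita predeceased; the 1/8 allotted to Sarita's branch passes to Sarita's issue by representation.
The 1/8 is divided into 4 equal shares of 1/32 among Falguni, Ishita, Deepa, Jayant.
Falguni is living and takes 1/32.
Ishita is living and takes 1/32.
Deepa is living and takes 1/32.
Jayant is living and takes 1/32.
Priya is living and takes 1/8.
Lakshmi predeceased; the 1/4 allotted to Lakshmi's branch passes to Lakshmi's issue by representation.
The 1/4 is divided into 3 equal shares of 1/12 among Girish, Aarav, Manoj.
Girish is living and takes 1/12.
Aarav is living and takes 1/12.
Manoj is living and takes 1/12.
Chetan predeceased; the 1/4 allotted to Chetan's branch passes to Chetan's issue by representation.
The 1/4 is divided into 4 equal shares of 1/16 among Omkar, Tarun, Neelam, Bhavna.
Omkar is living and takes 1/16.
Tarun is living and takes 1/16.
Neelam predeceased; the 1/16 allotted to Neelam's branch passes to Neelam's issue by representation.
The 1/16 is divided into 2 equal shares of 1/32 among Eshan, Usha.
Eshan is living and takes 1/32.
Usha is living and takes 1/32.
Bhavna is living and takes 1/16.
Hemant is living and takes 1/4.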